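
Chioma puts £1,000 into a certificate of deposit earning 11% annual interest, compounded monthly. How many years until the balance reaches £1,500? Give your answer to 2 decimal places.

3.70 years

We need (1 + 0.00916667)^(12t) = 1.5, so 12t = ln 1.5 / ln 1.009167 ≈ 44.4350.
t ≈ 44.4350/12 = 3.7029 years.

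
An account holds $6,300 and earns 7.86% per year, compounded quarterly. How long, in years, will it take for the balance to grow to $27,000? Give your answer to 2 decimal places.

18.70 years

(1 + 0.01965)^(4t) = 27,000/6,300 = 4.2857.
4t·ln(1 + 0.01965) = ln(4.2857); 4t = 1.4553/0.0194594 ≈ 74.7857.
t ≈ 18.6964 years.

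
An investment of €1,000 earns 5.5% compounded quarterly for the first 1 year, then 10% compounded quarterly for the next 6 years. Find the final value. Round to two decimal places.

€1,910.28

Phase 1: 1,000·(1 + 0.01375)^4 ≈ 1,056.1448.
Phase 2: 1,056.1448·(1 + 0.025)^24 ≈ 1,910.2765.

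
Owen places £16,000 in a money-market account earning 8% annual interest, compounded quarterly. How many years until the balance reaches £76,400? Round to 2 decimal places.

(1 + 0.02)^(4t) = 76,400/16,000 = 4.775.
4t·ln(1 + 0.02) = ln(4.775); 4t = 1.5634/0.0198026 ≈ 78.9488.
t ≈ 19.7372 years.

19.74 years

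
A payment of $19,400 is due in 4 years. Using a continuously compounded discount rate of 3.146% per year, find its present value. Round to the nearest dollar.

P = A·e^(−rt) = 19,400·e^(−0.12584).
e^(−0.12584) ≈ 0.88175591644, so P ≈ 17,106.0648.

$17,106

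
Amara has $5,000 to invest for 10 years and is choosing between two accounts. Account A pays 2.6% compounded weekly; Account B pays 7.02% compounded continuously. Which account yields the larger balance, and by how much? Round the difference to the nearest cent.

Account A growth factor: (1 + 0.0005)^520 ≈ 1.296845817; balance ≈ 6,484.2291.
Account B growth factor: e^(0.0702·10) = e^0.702 ≈ 2.0177842431; balance ≈ 10,088.9212.
Account B is larger by 3,604.6921.

Account B, by $3,604.69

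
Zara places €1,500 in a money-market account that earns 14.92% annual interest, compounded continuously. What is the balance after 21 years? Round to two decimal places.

A = P·e^(rt) = 1,500·e^(0.1492·21) = 1,500·e^3.1332.
e^3.1332 ≈ 22.947293517, so A ≈ 34,420.9403.

€34,420.94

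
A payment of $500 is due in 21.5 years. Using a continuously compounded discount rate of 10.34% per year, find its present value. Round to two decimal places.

$54.14

P = A·e^(−rt) = 500·e^(−2.2231).
e^(−2.2231) ≈ 0.108272942, so P ≈ 54.1365.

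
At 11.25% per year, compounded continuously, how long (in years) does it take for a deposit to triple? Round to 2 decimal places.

9.77 years

e^(0.1125t) = 3, so 0.1125t = ln 3 ≈ 1.0986.
t ≈ 1.0986/0.1125 ≈ 9.7654.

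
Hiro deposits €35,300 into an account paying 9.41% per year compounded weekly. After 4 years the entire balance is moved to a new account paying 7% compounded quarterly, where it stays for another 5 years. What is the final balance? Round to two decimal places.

Phase 1: 35,300·(1 + 0.0941/52)^208 ≈ 51,415.6605.
Phase 2: 51,415.6605·(1 + 0.0175)^20 ≈ 72,741.7554.

€72,741.76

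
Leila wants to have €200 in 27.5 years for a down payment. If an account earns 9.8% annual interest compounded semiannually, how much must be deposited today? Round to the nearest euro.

€14

Periodic rate = 9.8%/2 = 0.049; 55 periods.
P = 200/(1 + 0.049)^55 ≈ 200/13.8883883 ≈ 14.4005.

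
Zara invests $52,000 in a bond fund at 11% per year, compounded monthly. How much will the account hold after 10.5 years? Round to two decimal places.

Periodic rate = 11%/12 = 0.00916667; periods = 12·10.5 = 126.
A = 52,000·(1 + 0.11/12)^126 ≈ 52,000·3.15736677102 ≈ 164,183.0721.

$164,183.07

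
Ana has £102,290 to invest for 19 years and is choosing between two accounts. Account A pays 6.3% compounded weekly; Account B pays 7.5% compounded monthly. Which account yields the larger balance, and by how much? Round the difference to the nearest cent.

Account A growth factor: (1 + 0.063/52)^988 ≈ 3.30777407859; balance ≈ 338,352.2105.
Account B growth factor: (1 + 0.00625)^228 ≈ 4.1394599942; balance ≈ 423,425.3628.
Account B is larger by 85,073.1523.

Account B, by £85,073.15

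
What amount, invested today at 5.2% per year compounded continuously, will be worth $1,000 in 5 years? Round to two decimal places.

$771.05

P = A·e^(−rt) = 1,000·e^(−0.26).
e^(−0.26) ≈ 0.771051586, so P ≈ 771.0516.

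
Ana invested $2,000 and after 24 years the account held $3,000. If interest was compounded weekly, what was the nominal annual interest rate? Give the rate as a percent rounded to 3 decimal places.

1.690%

The 1248-period growth factor is 3,000/2,000 = 1.5.
r/52 = 1.5^(1/1248) − 1 ≈ 0.000324945, so r ≈ 52·0.000324945 = 1.68971%.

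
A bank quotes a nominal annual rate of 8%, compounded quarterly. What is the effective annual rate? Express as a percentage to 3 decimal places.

One year is 4 periods at 0.02 each: (1 + 0.02)^4 ≈ 1.082432.
EAR = 1.082432 − 1 ≈ 8.24322%.

8.243%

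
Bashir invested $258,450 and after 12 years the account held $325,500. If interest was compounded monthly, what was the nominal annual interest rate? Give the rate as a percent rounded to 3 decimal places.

(1 + r/12)^144 = 325,500/258,450 = 1.25943.
1 + r/12 = 1.25943^(1/144) ≈ 1.001603, so r/12 ≈ 0.00160309.
r ≈ 12·0.00160309 = 1.92371%.

1.924%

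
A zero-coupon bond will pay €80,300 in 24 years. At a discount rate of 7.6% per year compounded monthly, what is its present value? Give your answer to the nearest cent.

Growth factor = (1 + 0.076/12)^288 ≈ 6.1610564983.
P = 80,300/6.1610564983 ≈ 13,033.4789.

€13,033.48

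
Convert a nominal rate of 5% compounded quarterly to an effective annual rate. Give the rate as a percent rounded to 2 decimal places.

EAR = (1 + 5%/4)^4 − 1 = (1 + 0.0125)^4 − 1.
(1 + 0.0125)^4 ≈ 1.050945, so EAR ≈ 5.09453%.

5.09%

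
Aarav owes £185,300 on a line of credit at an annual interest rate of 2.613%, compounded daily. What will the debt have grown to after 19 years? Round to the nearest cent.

Growth factor = (1 + 0.02613/365)^6935 ≈ 1.64288235044.
A ≈ 185,300 × 1.64288235044 ≈ 304,426.0995.

£304,426.10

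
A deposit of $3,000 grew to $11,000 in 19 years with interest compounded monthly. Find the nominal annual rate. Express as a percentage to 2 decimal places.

6.86%

The 228-period growth factor is 11,000/3,000 = 3.66667.
r/12 = 3.66667^(1/228) − 1 ≈ 0.00571488, so r ≈ 12·0.00571488 = 6.85785%.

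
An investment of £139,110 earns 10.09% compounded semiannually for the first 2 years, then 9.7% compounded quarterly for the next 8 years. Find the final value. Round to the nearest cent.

£364,628.84

Phase 1: 139,110·(1 + 0.05045)^4 ≈ 169,379.1278.
Phase 2: 169,379.1278·(1 + 0.02425)^32 ≈ 364,628.8403.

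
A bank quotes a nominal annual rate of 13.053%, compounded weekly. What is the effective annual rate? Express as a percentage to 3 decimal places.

EAR = (1 + 13.053%/52)^52 − 1 = (1 + 0.00251019)^52 − 1.
(1 + 0.00251019)^52 ≈ 1.139246, so EAR ≈ 13.92458%.

13.925%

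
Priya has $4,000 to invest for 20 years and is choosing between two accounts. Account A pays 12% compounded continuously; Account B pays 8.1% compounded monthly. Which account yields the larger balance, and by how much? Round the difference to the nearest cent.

Account A, by $23,990.06

A: e^(0.12·20) = e^2.4 ≈ 11.023176381, so 4,000 × 11.023176381 ≈ 44,092.7055.
B: (1 + 0.00675)^240 ≈ 5.0256609612, so 4,000 × 5.0256609612 ≈ 20,102.6438.
Difference ≈ 23,990.0617 in favor of A.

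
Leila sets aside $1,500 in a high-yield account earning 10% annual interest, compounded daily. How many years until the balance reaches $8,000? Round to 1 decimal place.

16.7 years

We need (1 + 0.000273973)^(365t) = 5.3333, so 365t = ln 5.3333 / ln 1.000274 ≈ 6110.8509.
t ≈ 6110.8509/365 = 16.7421 years.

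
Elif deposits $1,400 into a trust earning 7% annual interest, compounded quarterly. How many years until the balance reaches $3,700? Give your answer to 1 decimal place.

(1 + 0.0175)^(4t) = 3,700/1,400 = 2.6429.
4t·ln(1 + 0.0175) = ln(2.6429); 4t = 0.97186/0.0173486 ≈ 56.0194.
t ≈ 14.0049 years.

14.0 years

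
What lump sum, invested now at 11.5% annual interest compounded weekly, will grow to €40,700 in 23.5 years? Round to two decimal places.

€2,736.59

Growth factor = (1 + 0.115/52)^1222 ≈ 14.872532529.
P = 40,700/14.872532529 ≈ 2,736.5884.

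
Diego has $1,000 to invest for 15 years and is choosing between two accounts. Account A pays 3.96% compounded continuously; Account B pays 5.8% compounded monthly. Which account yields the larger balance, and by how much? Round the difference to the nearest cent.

A: e^(0.0396·15) = e^0.594 ≈ 1.81121882, so 1,000 × 1.81121882 ≈ 1,811.2188.
B: (1 + 0.058/12)^180 ≈ 2.381913724, so 1,000 × 2.381913724 ≈ 2,381.9137.
Difference ≈ 570.6949 in favor of B.

Account B, by $570.69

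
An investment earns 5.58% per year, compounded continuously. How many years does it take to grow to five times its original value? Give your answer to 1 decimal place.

28.8 years

e^(0.0558t) = 5, so 0.0558t = ln 5 ≈ 1.6094.
t ≈ 1.6094/0.0558 ≈ 28.8430.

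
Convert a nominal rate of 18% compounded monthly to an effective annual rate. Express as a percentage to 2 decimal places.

19.56%

EAR = (1 + 18%/12)^12 − 1 = (1 + 0.015)^12 − 1.
(1 + 0.015)^12 ≈ 1.195618, so EAR ≈ 19.56182%.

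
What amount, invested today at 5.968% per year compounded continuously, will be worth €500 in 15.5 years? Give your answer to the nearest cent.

P = A·e^(−rt) = 500·e^(−0.92504).
e^(−0.92504) ≈ 0.396515558, so P ≈ 198.2578.

€198.26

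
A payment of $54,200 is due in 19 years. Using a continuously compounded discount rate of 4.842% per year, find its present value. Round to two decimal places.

P = A·e^(−rt) = 54,200·e^(−0.91998).
e^(−0.91998) ≈ 0.39852701155, so P ≈ 21,600.1640.

$21,600.16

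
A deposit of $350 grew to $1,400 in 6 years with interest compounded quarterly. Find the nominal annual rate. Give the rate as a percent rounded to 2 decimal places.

(1 + r/4)^24 = 1,400/350 = 4.
1 + r/4 = 4^(1/24) ≈ 1.059463, so r/4 ≈ 0.0594631.
r ≈ 4·0.0594631 = 23.78524%.

23.79%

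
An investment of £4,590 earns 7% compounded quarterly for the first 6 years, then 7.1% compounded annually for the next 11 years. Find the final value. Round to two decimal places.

Phase 1: 4,590·(1 + 0.0175)^24 ≈ 6,960.4724.
Phase 2: 6,960.4724·(1 + 0.071)^11 ≈ 14,802.0850.

£14,802.09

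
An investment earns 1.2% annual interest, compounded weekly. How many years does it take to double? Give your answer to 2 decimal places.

(1 + 0.000230769)^(52t) = 2.
52t = ln 2 / ln(1 + 0.000230769) ≈ 0.69315/0.000230743 ≈ 3003.9843.
t ≈ 57.7689.

57.77 years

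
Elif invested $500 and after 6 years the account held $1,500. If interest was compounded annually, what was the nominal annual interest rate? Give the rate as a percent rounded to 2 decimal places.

(1 + r)^6 = 1,500/500 = 3.
1 + r = 3^(1/6) ≈ 1.200937, so r ≈ 0.200937.
r ≈ 20.09370%.

20.09%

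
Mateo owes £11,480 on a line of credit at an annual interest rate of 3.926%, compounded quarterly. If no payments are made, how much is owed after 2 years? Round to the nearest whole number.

Periodic rate = 3.926%/4 = 0.009815; periods = 4·2 = 8.
A = 11,480·(1 + 0.009815)^8 ≈ 11,480·1.0812709622 ≈ 12,412.9906.

£12,413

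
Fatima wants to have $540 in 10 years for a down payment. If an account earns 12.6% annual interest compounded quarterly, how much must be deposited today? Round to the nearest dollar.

Periodic rate = 12.6%/4 = 0.0315; 40 periods.
P = 540/(1 + 0.0315)^40 ≈ 540/3.45755655 ≈ 156.1797.

$156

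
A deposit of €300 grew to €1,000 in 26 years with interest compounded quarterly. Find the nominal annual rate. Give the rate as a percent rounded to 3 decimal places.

The 104-period growth factor is 1,000/300 = 3.33333.
r/4 = 3.33333^(1/104) − 1 ≈ 0.0116439, so r ≈ 4·0.0116439 = 4.65757%.

4.658%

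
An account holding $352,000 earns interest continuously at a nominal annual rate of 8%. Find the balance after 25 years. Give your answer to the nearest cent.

$2,600,947.75

A = P·e^(rt) = 352,000·e^(0.08·25) = 352,000·e^2.
e^2 ≈ 7.389056098931, so A ≈ 2,600,947.7468.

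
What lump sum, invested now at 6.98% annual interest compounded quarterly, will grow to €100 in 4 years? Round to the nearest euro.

Periodic rate = 6.98%/4 = 0.01745; 16 periods.
P = 100/(1 + 0.01745)^16 ≈ 100/1.318892 ≈ 75.8212.

€76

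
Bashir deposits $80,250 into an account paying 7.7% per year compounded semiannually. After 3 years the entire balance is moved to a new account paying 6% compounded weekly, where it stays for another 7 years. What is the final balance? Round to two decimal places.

After 3 years at 7.7%: 80,250 × 1.25440854925 ≈ 100,666.2861.
Then 7 years at 6%: 100,666.2861 × 1.52159310067 ≈ 153,173.1264.

$153,173.13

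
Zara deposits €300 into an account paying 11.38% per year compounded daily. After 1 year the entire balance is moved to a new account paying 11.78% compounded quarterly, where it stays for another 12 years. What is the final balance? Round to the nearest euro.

€1,354

After 1 years at 11.38%: 300 × 1.120508123 ≈ 336.1524.
Then 12 years at 11.78%: 336.1524 × 4.0276561 ≈ 1,353.9064.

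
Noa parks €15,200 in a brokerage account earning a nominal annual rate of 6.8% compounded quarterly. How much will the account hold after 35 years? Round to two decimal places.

€160,981.88

Growth factor = (1 + 0.017)^140 ≈ 10.5909132117.
A ≈ 15,200 × 10.5909132117 ≈ 160,981.8808.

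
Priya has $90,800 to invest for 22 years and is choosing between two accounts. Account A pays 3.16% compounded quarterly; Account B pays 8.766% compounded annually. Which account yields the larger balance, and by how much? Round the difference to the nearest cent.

Account A growth factor: (1 + 0.0079)^88 ≈ 1.99864277425; balance ≈ 181,476.7639.
Account B growth factor: (1 + 0.08766)^22 ≈ 6.35110739809; balance ≈ 576,680.5517.
Account B is larger by 395,203.7878.

Account B, by $395,203.79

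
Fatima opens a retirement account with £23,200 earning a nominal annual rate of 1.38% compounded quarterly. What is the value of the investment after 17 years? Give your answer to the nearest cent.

£29,322.31

Periodic rate = 1.38%/4 = 0.00345; periods = 4·17 = 68.
A = 23,200·(1 + 0.00345)^68 ≈ 23,200·1.2638924984 ≈ 29,322.3060.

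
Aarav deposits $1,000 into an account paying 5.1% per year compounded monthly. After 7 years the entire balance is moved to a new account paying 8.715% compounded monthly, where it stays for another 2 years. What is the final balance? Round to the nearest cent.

After 7 years at 5.1%: 1,000 × 1.427955238 ≈ 1,427.9552.
Then 2 years at 8.715%: 1,427.9552 × 1.189663056 ≈ 1,698.7856.

$1,698.79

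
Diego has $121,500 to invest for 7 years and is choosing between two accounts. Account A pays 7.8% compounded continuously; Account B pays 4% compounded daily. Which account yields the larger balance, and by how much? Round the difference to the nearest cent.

Account A, by $48,991.76

A: e^(0.078·7) = e^0.546 ≈ 1.72633385335, so 121,500 × 1.72633385335 ≈ 209,749.5632.
B: (1 + 0.04/365)^2555 ≈ 1.3231095139, so 121,500 × 1.3231095139 ≈ 160,757.8059.
Difference ≈ 48,991.7572 in favor of A.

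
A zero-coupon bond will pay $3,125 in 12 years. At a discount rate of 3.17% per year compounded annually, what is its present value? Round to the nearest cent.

Annual rate = 3.17% = 0.0317; 12 periods.
P = 3,125/(1 + 0.0317)^12 ≈ 3,125/1.454257012 ≈ 2,148.8636.

$2,148.86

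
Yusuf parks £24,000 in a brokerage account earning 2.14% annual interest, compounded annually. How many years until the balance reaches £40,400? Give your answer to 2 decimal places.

We need (1 + 0.0214)^t = 1.6833, so t = ln 1.6833 / ln 1.0214 ≈ 24.5948.

24.59 years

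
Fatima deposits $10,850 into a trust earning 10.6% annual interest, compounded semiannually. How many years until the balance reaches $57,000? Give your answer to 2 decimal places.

(1 + 0.053)^(2t) = 57,000/10,850 = 5.2535.
2t·ln(1 + 0.053) = ln(5.2535); 2t = 1.6589/0.0516432 ≈ 32.1220.
t ≈ 16.0610 years.

16.06 years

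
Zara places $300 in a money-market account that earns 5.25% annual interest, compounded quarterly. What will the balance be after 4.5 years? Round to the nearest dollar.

$379

Periodic rate = 5.25%/4 = 0.013125; periods = 4·4.5 = 18.
A = 300·(1 + 0.013125)^18 ≈ 300·1.26454585 ≈ 379.3638.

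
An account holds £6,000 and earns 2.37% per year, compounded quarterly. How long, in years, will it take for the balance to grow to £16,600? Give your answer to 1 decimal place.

We need (1 + 0.005925)^(4t) = 2.7667, so 4t = ln 2.7667 / ln 1.005925 ≈ 172.2625.
t ≈ 172.2625/4 = 43.0656 years.

43.1 years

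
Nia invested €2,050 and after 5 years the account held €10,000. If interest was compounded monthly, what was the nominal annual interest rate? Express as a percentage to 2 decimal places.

(1 + r/12)^60 = 10,000/2,050 = 4.87805.
1 + r/12 = 4.87805^(1/60) ≈ 1.026764, so r/12 ≈ 0.0267643.
r ≈ 12·0.0267643 = 32.11719%.

32.12%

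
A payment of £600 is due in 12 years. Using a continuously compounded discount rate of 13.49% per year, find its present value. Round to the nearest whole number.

P = A·e^(−rt) = 600·e^(−1.6188).
e^(−1.6188) ≈ 0.19813632, so P ≈ 118.8818.

£119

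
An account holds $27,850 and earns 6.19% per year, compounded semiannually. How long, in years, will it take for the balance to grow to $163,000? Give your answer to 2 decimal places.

28.98 years

(1 + 0.03095)^(2t) = 163,000/27,850 = 5.8528.
2t·ln(1 + 0.03095) = ln(5.8528); 2t = 1.7669/0.0304807 ≈ 57.9684.
t ≈ 28.9842 years.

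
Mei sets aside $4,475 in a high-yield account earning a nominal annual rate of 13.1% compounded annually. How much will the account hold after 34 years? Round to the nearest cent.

Annual rate = 13.1% = 0.131; years = 34.
A = 4,475·(1 + 0.131)^34 ≈ 4,475·65.7246931924 ≈ 294,118.0020.

$294,118.00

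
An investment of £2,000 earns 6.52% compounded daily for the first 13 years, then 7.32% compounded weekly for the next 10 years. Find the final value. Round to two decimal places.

After 13 years at 6.52%: 2,000 × 2.333861765 ≈ 4,667.7235.
Then 10 years at 7.32%: 4,667.7235 × 2.078164948 ≈ 9,700.2994.

£9,700.30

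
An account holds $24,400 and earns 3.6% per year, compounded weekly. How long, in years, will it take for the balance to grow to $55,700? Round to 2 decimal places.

We need (1 + 0.000692308)^(52t) = 2.2828, so 52t = ln 2.2828 / ln 1.000692 ≈ 1192.6528.
t ≈ 1192.6528/52 = 22.9356 years.

22.94 years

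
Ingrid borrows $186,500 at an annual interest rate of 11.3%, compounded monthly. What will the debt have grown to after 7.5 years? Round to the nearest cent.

Periodic rate = 11.3%/12 = 0.00941667; periods = 12·7.5 = 90.
A = 186,500·(1 + 0.113/12)^90 ≈ 186,500·2.32456880634 ≈ 433,532.0824.

$433,532.08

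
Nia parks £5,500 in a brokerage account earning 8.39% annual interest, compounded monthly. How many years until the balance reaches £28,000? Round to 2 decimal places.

19.47 years

(1 + 0.00699167)^(12t) = 28,000/5,500 = 5.0909.
12t·ln(1 + 0.00699167) = ln(5.0909); 12t = 1.6275/0.00696734 ≈ 233.5837.
t ≈ 19.4653 years.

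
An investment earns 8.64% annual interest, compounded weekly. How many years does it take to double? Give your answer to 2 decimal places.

8.03 years

(1 + 0.00166154)^(52t) = 2.
52t = ln 2 / ln(1 + 0.00166154) ≈ 0.69315/0.00166016 ≈ 417.5184.
t ≈ 8.0292.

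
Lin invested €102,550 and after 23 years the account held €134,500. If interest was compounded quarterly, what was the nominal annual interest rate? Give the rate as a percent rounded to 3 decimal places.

(1 + r/4)^92 = 134,500/102,550 = 1.31156.
1 + r/4 = 1.31156^(1/92) ≈ 1.002952, so r/4 ≈ 0.00295232.
r ≈ 4·0.00295232 = 1.18093%.

1.181%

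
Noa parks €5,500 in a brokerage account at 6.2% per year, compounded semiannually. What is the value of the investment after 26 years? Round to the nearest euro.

€26,904

Growth factor = (1 + 0.031)^52 ≈ 4.8915961526.
A ≈ 5,500 × 4.8915961526 ≈ 26,903.7788.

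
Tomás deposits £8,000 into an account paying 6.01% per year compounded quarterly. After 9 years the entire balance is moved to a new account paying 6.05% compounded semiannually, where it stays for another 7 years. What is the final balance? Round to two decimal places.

After 9 years at 6.01%: 8,000 × 1.7106556847 ≈ 13,685.2455.
Then 7 years at 6.05%: 13,685.2455 × 1.5177377097 ≈ 20,770.6131.

£20,770.61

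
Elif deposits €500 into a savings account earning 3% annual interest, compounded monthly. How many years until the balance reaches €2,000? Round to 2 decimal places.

(1 + 0.0025)^(12t) = 2,000/500 = 4.
12t·ln(1 + 0.0025) = ln(4); 12t = 1.3863/0.00249688 ≈ 555.2106.
t ≈ 46.2676 years.

46.27 years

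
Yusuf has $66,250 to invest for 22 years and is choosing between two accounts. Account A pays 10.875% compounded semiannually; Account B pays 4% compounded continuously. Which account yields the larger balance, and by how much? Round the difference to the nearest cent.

Account A growth factor: (1 + 0.054375)^44 ≈ 10.2750607215; balance ≈ 680,722.7728.
Account B growth factor: e^(0.04·22) = e^0.88 ≈ 2.41089970642; balance ≈ 159,722.1056.
Account A is larger by 521,000.6672.

Account A, by $521,000.67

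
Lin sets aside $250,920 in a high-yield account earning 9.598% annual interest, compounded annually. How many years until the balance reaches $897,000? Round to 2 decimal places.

(1 + 0.09598)^t = 897,000/250,920 = 3.5748.
t·ln(1 + 0.09598) = ln(3.5748); t = 1.2739/0.0916489 ≈ 13.9000.

13.90 years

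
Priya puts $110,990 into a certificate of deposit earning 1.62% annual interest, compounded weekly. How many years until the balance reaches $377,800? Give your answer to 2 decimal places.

75.62 years

We need (1 + 0.000311538)^(52t) = 3.4039, so 52t = ln 3.4039 / ln 1.000312 ≈ 3932.4700.
t ≈ 3932.4700/52 = 75.6244 years.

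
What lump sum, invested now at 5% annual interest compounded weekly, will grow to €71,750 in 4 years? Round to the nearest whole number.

€58,750

Growth factor = (1 + 0.05/52)^208 ≈ 1.2212853965.
P = 71,750/1.2212853965 ≈ 58,749.5766.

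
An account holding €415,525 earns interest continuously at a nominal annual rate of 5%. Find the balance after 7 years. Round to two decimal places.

€589,658.04

A = P·e^(rt) = 415,525·e^(0.05·7) = 415,525·e^0.35.
e^0.35 ≈ 1.41906754859, so A ≈ 589,658.0431.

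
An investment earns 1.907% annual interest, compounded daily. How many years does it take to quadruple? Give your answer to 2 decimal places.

72.70 years

(1 + 0.0000522466)^(365t) = 4.
365t = ln 4 / ln(1 + 0.0000522466) ≈ 1.3863/5.22452e-05 ≈ 26534.3818.
t ≈ 72.6969.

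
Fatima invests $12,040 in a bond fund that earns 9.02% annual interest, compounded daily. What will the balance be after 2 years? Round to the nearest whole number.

$14,420

Growth factor = (1 + 0.0902/365)^730 ≈ 1.1976696533.
A ≈ 12,040 × 1.1976696533 ≈ 14,419.9426.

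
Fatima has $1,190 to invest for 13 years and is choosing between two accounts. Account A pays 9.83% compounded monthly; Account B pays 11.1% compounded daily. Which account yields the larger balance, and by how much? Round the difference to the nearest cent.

A: (1 + 0.0983/12)^156 ≈ 3.57045966, so 1,190 × 3.57045966 ≈ 4,248.8470.
B: (1 + 0.111/365)^4745 ≈ 4.23244834, so 1,190 × 4.23244834 ≈ 5,036.6135.
Difference ≈ 787.7665 in favor of B.

Account B, by $787.77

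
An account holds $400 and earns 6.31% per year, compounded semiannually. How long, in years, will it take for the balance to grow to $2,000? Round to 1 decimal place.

25.9 years

We need (1 + 0.03155)^(2t) = 5, so 2t = ln 5 / ln 1.03155 ≈ 51.8128.
t ≈ 51.8128/2 = 25.9064 years.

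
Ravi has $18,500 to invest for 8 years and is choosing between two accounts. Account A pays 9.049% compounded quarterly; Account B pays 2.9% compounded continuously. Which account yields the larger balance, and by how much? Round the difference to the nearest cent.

Account A, by $14,519.01

A: (1 + 0.0226225)^32 ≈ 2.0459311115, so 18,500 × 2.0459311115 ≈ 37,849.7256.
B: e^(0.029·8) = e^0.232 ≈ 1.2611197288, so 18,500 × 1.2611197288 ≈ 23,330.7150.
Difference ≈ 14,519.0106 in favor of A.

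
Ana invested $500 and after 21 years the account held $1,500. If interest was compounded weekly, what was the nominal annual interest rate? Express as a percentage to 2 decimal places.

The 1092-period growth factor is 1,500/500 = 3.
r/52 = 3^(1/1092) − 1 ≈ 0.00100656, so r ≈ 52·0.00100656 = 5.23412%.

5.23%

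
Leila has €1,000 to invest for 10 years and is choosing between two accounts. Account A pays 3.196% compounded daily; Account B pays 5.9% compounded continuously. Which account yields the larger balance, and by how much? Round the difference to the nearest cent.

Account A growth factor: (1 + 0.03196/365)^3650 ≈ 1.376557763; balance ≈ 1,376.5578.
Account B growth factor: e^(0.059·10) = e^0.59 ≈ 1.803988415; balance ≈ 1,803.9884.
Account B is larger by 427.4307.

Account B, by €427.43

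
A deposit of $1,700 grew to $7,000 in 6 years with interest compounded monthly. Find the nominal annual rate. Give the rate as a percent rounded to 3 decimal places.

(1 + r/12)^72 = 7,000/1,700 = 4.11765.
1 + r/12 = 4.11765^(1/72) ≈ 1.019851, so r/12 ≈ 0.0198512.
r ≈ 12·0.0198512 = 23.82139%.

23.821%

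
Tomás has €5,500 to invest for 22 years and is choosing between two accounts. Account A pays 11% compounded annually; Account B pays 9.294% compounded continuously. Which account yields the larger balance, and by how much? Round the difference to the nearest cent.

A: (1 + 0.11)^22 ≈ 9.9335740437, so 5,500 × 9.9335740437 ≈ 54,634.6572.
B: e^(0.09294·22) = e^2.04468 ≈ 7.7266856029, so 5,500 × 7.7266856029 ≈ 42,496.7708.
Difference ≈ 12,137.8864 in favor of A.

Account A, by €12,137.89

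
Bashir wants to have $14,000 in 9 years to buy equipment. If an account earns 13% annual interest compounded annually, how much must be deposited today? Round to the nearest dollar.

$4,660

Annual rate = 13% = 0.13; 9 periods.
P = 14,000/(1 + 0.13)^9 ≈ 14,000/3.004041938 ≈ 4,660.3877.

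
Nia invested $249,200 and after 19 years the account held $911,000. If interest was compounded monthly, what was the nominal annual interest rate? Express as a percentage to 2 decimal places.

6.84%

The 228-period growth factor is 911,000/249,200 = 3.6557.
r/12 = 3.6557^(1/228) − 1 ≈ 0.00570166, so r ≈ 12·0.00570166 = 6.84200%.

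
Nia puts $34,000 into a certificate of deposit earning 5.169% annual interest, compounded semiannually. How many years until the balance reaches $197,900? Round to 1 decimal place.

34.5 years

We need (1 + 0.025845)^(2t) = 5.8206, so 2t = ln 5.8206 / ln 1.025845 ≈ 69.0295.
t ≈ 69.0295/2 = 34.5147 years.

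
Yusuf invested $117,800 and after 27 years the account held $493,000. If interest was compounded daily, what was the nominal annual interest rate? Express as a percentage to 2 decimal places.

(1 + r/365)^9855 = 493,000/117,800 = 4.18506.
1 + r/365 = 4.18506^(1/9855) ≈ 1.000145, so r/365 ≈ 0.000145269.
r ≈ 365·0.000145269 = 5.30231%.

5.30%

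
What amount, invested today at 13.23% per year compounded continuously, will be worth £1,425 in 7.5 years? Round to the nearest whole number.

P = A·e^(−rt) = 1,425·e^(−0.99225).
e^(−0.99225) ≈ 0.3707415833, so P ≈ 528.3068.

£528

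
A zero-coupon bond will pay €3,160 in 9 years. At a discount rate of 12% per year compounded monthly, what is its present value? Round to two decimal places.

Growth factor = (1 + 0.01)^108 ≈ 2.928925793.
P = 3,160/2.928925793 ≈ 1,078.8938.

€1,078.89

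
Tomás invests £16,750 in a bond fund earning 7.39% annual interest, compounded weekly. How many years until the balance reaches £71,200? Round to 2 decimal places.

(1 + 0.00142115)^(52t) = 71,200/16,750 = 4.2507.
52t·ln(1 + 0.00142115) = ln(4.2507); 52t = 1.4471/0.00142014 ≈ 1018.9767.
t ≈ 19.5957 years.

19.60 years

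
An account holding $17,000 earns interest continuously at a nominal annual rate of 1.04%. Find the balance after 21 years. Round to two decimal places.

$21,149.44

A = P·e^(rt) = 17,000·e^(0.0104·21) = 17,000·e^0.2184.
e^0.2184 ≈ 1.2440846019, so A ≈ 21,149.4382.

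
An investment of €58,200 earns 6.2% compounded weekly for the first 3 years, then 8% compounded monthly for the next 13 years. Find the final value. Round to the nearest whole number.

€197,615

Phase 1: 58,200·(1 + 0.062/52)^156 ≈ 70,089.6094.
Phase 2: 70,089.6094·(1 + 0.08/12)^156 ≈ 197,615.4998.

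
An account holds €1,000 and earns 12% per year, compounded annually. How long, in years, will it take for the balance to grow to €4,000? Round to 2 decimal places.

We need (1 + 0.12)^t = 4, so t = ln 4 / ln 1.12 ≈ 12.2325.

12.23 years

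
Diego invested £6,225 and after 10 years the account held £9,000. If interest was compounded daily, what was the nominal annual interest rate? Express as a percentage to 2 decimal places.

3.69%

(1 + r/365)^3650 = 9,000/6,225 = 1.44578.
1 + r/365 = 1.44578^(1/3650) ≈ 1.000101, so r/365 ≈ 0.000101005.
r ≈ 365·0.000101005 = 3.68670%.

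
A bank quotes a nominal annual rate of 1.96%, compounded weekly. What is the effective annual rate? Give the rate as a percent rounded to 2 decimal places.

1.98%

One year is 52 periods at 0.000376923 each: (1 + 0.000376923)^52 ≈ 1.01979.
EAR = 1.01979 − 1 ≈ 1.97896%.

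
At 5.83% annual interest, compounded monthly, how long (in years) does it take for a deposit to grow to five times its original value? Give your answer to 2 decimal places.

27.67 years

(1 + 0.00485833)^(12t) = 5.
12t = ln 5 / ln(1 + 0.00485833) ≈ 1.6094/0.00484657 ≈ 332.0777.
t ≈ 27.6731.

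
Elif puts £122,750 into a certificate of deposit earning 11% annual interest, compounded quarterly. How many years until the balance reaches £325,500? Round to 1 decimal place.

9.0 years

We need (1 + 0.0275)^(4t) = 2.6517, so 4t = ln 2.6517 / ln 1.0275 ≈ 35.9477.
t ≈ 35.9477/4 = 8.9869 years.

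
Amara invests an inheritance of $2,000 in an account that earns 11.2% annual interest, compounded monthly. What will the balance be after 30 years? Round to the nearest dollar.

Growth factor = (1 + 0.112/12)^360 ≈ 28.344043054.
A ≈ 2,000 × 28.344043054 ≈ 56,688.0861.

$56,688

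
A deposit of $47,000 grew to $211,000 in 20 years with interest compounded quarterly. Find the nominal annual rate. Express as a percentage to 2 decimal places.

The 80-period growth factor is 211,000/47,000 = 4.48936.
r/4 = 4.48936^(1/80) − 1 ≈ 0.0189487, so r ≈ 4·0.0189487 = 7.57947%.

7.58%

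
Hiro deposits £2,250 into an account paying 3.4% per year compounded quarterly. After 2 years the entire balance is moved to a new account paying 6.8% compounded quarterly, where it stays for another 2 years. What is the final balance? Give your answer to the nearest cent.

Phase 1: 2,250·(1 + 0.0085)^8 ≈ 2,407.6300.
Phase 2: 2,407.6300·(1 + 0.017)^8 ≈ 2,755.2268.

£2,755.23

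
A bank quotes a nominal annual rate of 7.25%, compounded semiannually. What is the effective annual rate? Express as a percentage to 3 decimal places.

EAR = (1 + 7.25%/2)^2 − 1 = (1 + 0.03625)^2 − 1.
(1 + 0.03625)^2 ≈ 1.073814, so EAR ≈ 7.38141%.

7.381%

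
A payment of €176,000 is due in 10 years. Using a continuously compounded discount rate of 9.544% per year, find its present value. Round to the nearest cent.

€67,767.59

P = A·e^(−rt) = 176,000·e^(−0.9544).
e^(−0.9544) ≈ 0.38504310112, so P ≈ 67,767.5858.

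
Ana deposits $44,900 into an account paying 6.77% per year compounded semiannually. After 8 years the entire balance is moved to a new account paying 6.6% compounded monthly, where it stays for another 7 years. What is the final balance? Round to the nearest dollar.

$121,244

Phase 1: 44,900·(1 + 0.03385)^16 ≈ 76,483.3416.
Phase 2: 76,483.3416·(1 + 0.0055)^84 ≈ 121,244.2493.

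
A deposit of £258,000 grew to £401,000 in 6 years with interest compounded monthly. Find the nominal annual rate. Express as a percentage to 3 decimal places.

The 72-period growth factor is 401,000/258,000 = 1.55426.
r/12 = 1.55426^(1/72) − 1 ≈ 0.00614382, so r ≈ 12·0.00614382 = 7.37259%.

7.373%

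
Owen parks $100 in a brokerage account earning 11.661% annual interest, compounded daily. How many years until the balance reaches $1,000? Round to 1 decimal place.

We need (1 + 0.000319479)^(365t) = 10, so 365t = ln 10 / ln 1.000319 ≈ 7208.4539.
t ≈ 7208.4539/365 = 19.7492 years.

19.7 years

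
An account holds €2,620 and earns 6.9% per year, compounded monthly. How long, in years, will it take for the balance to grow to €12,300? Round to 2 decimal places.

22.48 years

(1 + 0.00575)^(12t) = 12,300/2,620 = 4.6947.
12t·ln(1 + 0.00575) = ln(4.6947); 12t = 1.5464/0.00573353 ≈ 269.7159.
t ≈ 22.4763 years.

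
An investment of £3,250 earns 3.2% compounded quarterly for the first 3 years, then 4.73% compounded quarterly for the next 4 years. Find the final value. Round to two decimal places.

£4,316.15

Phase 1: 3,250·(1 + 0.008)^12 ≈ 3,576.1008.
Phase 2: 3,576.1008·(1 + 0.011825)^16 ≈ 4,316.1471.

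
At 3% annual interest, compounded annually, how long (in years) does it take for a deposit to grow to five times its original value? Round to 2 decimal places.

(1 + 0.03)^t = 5.
t = ln 5 / ln(1 + 0.03) ≈ 1.6094/0.0295588 ≈ 54.4487.

54.45 years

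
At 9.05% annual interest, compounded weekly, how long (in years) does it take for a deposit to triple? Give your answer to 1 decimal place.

(1 + 0.00174038)^(52t) = 3.
52t = ln 3 / ln(1 + 0.00174038) ≈ 1.0986/0.00173887 ≈ 631.7960.
t ≈ 12.1499.

12.1 years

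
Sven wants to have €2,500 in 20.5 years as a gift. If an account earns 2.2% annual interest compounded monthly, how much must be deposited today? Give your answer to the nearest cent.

€1,593.13

Periodic rate = 2.2%/12 = 0.00183333; 246 periods.
P = 2,500/(1 + 0.022/12)^246 ≈ 2,500/1.569233193 ≈ 1,593.1348.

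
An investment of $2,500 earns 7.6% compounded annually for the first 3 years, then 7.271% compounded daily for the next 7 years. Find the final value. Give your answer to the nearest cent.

$5,180.81

After 3 years at 7.6%: 2,500 × 1.245766976 ≈ 3,114.4174.
Then 7 years at 7.271%: 3,114.4174 × 1.663492507 ≈ 5,180.8101.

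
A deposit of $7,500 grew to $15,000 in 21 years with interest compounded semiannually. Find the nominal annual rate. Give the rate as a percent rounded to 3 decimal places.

(1 + r/2)^42 = 15,000/7,500 = 2.
1 + r/2 = 2^(1/42) ≈ 1.01664, so r/2 ≈ 0.0166404.
r ≈ 2·0.0166404 = 3.32809%.

3.328%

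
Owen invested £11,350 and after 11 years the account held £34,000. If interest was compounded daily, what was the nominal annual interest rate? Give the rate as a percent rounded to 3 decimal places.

(1 + r/365)^4015 = 34,000/11,350 = 2.99559.
1 + r/365 = 2.99559^(1/4015) ≈ 1.000273, so r/365 ≈ 0.000273298.
r ≈ 365·0.000273298 = 9.97539%.

9.975%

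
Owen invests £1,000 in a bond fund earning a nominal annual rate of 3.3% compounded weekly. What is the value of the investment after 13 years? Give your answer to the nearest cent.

Periodic rate = 3.3%/52 = 0.000634615; periods = 52·13 = 676.
A = 1,000·(1 + 0.033/52)^676 ≈ 1,000·1.535512087 ≈ 1,535.5121.

£1,535.51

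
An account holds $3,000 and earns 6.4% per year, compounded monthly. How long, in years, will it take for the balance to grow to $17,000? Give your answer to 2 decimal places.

27.18 years

(1 + 0.00533333)^(12t) = 17,000/3,000 = 5.6667.
12t·ln(1 + 0.00533333) = ln(5.6667); 12t = 1.7346/0.00531916 ≈ 326.1042.
t ≈ 27.1754 years.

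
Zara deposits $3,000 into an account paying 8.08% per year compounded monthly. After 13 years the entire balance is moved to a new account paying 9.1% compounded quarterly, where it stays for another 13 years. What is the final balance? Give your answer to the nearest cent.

After 13 years at 8.08%: 3,000 × 2.848747568 ≈ 8,546.2427.
Then 13 years at 9.1%: 8,546.2427 × 3.2211680655 ≈ 27,528.8841.

$27,528.88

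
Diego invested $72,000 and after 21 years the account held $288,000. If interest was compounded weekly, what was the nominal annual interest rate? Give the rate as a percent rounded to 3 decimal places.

The 1092-period growth factor is 288,000/72,000 = 4.
r/52 = 4^(1/1092) − 1 ≈ 0.00127031, so r ≈ 52·0.00127031 = 6.60559%.

6.606%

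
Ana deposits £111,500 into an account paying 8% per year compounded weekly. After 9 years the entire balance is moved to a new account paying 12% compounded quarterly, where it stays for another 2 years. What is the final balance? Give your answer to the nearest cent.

After 9 years at 8%: 111,500 × 2.05329685077 ≈ 228,942.5989.
Then 2 years at 12%: 228,942.5989 × 1.26677008139 ≈ 290,017.6346.

£290,017.63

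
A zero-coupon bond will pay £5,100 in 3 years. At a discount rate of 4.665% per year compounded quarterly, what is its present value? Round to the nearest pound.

£4,438

Growth factor = (1 + 0.0116625)^12 ≈ 1.149285226.
P = 5,100/1.149285226 ≈ 4,437.5407.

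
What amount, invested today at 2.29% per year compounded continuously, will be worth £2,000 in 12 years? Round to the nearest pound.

£1,519

P = A·e^(−rt) = 2,000·e^(−0.2748).
e^(−0.2748) ≈ 0.7597240528, so P ≈ 1,519.4481.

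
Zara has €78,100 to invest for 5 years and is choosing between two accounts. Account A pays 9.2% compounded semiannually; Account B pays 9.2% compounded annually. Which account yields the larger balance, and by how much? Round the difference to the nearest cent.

Account A growth factor: (1 + 0.046)^10 ≈ 1.56789453124; balance ≈ 122,452.5629.
Account B growth factor: (1 + 0.092)^5 ≈ 1.5527916673; balance ≈ 121,273.0292.
Account A is larger by 1,179.5337.

Account A, by €1,179.53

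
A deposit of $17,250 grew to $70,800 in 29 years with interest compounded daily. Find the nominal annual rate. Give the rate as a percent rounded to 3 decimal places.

4.869%

The 10585-period growth factor is 70,800/17,250 = 4.10435.
r/365 = 4.10435^(1/10585) − 1 ≈ 0.00013341, so r ≈ 365·0.00013341 = 4.86945%.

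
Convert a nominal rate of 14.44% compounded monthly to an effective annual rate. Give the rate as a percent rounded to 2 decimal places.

One year is 12 periods at 0.0120333 each: (1 + 0.0120333)^12 ≈ 1.154351.
EAR = 1.154351 − 1 ≈ 15.43508%.

15.44%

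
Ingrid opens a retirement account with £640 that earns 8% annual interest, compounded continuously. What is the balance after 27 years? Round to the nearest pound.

£5,550

A = P·e^(rt) = 640·e^(0.08·27) = 640·e^2.16.
e^2.16 ≈ 8.671137658, so A ≈ 5,549.5281.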